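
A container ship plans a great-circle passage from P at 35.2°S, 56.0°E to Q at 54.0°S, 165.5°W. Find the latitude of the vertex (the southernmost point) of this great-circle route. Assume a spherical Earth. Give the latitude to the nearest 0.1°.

≈ 71.3°S

The great circle lies in the plane with unit normal n̂ = (p₁ × p₂)/|p₁ × p₂|.
Here n̂_z ≈ +0.320; the vertex latitude is φ_max = arccos|n̂_z| ≈ 71.3°.
Check via Clairaut: cos φ_max = |cos φ₁| · sin C = cos(35.2°)·sin(156.9°) ≈ 0.320, again giving ≈ 71.3°.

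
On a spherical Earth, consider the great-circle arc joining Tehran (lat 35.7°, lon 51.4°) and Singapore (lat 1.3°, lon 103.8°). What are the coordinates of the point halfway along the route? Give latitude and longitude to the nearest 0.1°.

Write both endpoints as unit vectors p₁, p₂ with components (cos φ cos λ, cos φ sin λ, sin φ).
The central angle between the endpoints is δ = arccos(p₁·p₂) ≈ 1.037 rad (59.4°).
Interpolate at f = 1/2 with slerp weights a = sin((1−f)δ)/sin δ ≈ 0.576, b = sin(fδ)/sin δ ≈ 0.576.
p = a·p₁ + b·p₂ ≈ (0.154, 0.924, 0.349); φ = arcsin(p_z) ≈ 20.43°, λ = atan2(p_y, p_x) ≈ 80.52°.

≈ lat 20.4°, lon 80.5°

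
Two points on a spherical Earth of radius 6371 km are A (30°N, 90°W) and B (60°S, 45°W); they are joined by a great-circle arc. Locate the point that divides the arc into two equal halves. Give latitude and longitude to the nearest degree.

The haversine formula gives a central angle δ ≈ 1.698 rad (97.3°) between the endpoints.
Interpolate at f = 1/2 with slerp weights a = sin((1−f)δ)/sin δ ≈ 0.757, b = sin(fδ)/sin δ ≈ 0.757.
p = a·p₁ + b·p₂ ≈ (0.268, -0.923, -0.277); φ = arcsin(p_z) ≈ -16.08°, λ = atan2(p_y, p_x) ≈ -73.83°.

≈ (16°S, 74°W)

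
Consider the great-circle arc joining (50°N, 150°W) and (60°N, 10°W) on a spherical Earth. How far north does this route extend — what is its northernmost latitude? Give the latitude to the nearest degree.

The great circle lies in the plane with unit normal n̂ = (p₁ × p₂)/|p₁ × p₂|.
Here n̂_z ≈ +0.227; the vertex latitude is φ_max = arccos|n̂_z| ≈ 76.9°.
Check via Clairaut: cos φ_max = |cos φ₁| · sin C = cos(50.0°)·sin(20.7°) ≈ 0.227, again giving ≈ 76.9°.

≈ 77°N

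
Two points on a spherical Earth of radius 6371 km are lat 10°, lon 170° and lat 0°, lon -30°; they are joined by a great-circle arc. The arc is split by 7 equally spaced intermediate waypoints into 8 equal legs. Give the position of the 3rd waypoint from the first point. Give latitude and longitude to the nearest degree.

Convert each endpoint to a unit vector on the sphere (x = cos φ cos λ, y = cos φ sin λ, z = sin φ).
The central angle between the endpoints is δ = arccos(p₁·p₂) ≈ 2.753 rad (157.7°).
Interpolate at f = 3/8 with slerp weights a = sin((1−f)δ)/sin δ ≈ 2.609, b = sin(fδ)/sin δ ≈ 2.265.
p = a·p₁ + b·p₂ ≈ (-0.569, -0.687, 0.453); φ = arcsin(p_z) ≈ 26.94°, λ = atan2(p_y, p_x) ≈ -129.64°.

≈ lat 27°, lon -130°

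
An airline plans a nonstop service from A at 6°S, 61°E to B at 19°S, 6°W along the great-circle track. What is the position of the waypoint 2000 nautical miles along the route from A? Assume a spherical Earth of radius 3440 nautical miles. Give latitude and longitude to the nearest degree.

Write both endpoints as unit vectors p₁, p₂ with components (cos φ cos λ, cos φ sin λ, sin φ).
The central angle between the endpoints is δ = arccos(p₁·p₂) ≈ 1.158 rad (66.3°). The total great-circle distance is δ·R ≈ 1.158 × 3440 ≈ 3982 nmi, so the target fraction is f = 2000/3982 ≈ 0.502.
Interpolate at f ≈ 0.502 with slerp weights a = sin((1−f)δ)/sin δ ≈ 0.595, b = sin(fδ)/sin δ ≈ 0.600.
p = a·p₁ + b·p₂ ≈ (0.851, 0.458, -0.257); φ = arcsin(p_z) ≈ -14.92°, λ = atan2(p_y, p_x) ≈ 28.31°.

≈ 15°S, 28°E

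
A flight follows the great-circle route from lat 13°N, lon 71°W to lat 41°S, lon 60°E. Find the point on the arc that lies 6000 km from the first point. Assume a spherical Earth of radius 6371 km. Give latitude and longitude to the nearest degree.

≈ lat 24°S, lon 31°W

Write both endpoints as unit vectors p₁, p₂ with components (cos φ cos λ, cos φ sin λ, sin φ).
The central angle between the endpoints is δ = arccos(p₁·p₂) ≈ 2.252 rad (129.1°). The total great-circle distance is δ·R ≈ 2.252 × 6371 ≈ 14350 km, so the target fraction is f = 6000/14350 ≈ 0.418.
Interpolate at f ≈ 0.418 with slerp weights a = sin((1−f)δ)/sin δ ≈ 1.244, b = sin(fδ)/sin δ ≈ 1.041.
p = a·p₁ + b·p₂ ≈ (0.788, -0.466, -0.403); φ = arcsin(p_z) ≈ -23.78°, λ = atan2(p_y, p_x) ≈ -30.60°.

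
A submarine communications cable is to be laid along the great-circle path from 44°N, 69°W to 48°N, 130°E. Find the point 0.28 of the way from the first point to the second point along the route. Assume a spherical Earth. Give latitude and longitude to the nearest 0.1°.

The haversine formula gives a central angle δ ≈ 1.510 rad (86.5°) between the endpoints.
Interpolate at f = 0.28 with slerp weights a = sin((1−f)δ)/sin δ ≈ 0.887, b = sin(fδ)/sin δ ≈ 0.411.
p = a·p₁ + b·p₂ ≈ (0.052, -0.385, 0.921); φ = arcsin(p_z) ≈ 67.15°, λ = atan2(p_y, p_x) ≈ -82.33°.

≈ 67.1°N, 82.3°W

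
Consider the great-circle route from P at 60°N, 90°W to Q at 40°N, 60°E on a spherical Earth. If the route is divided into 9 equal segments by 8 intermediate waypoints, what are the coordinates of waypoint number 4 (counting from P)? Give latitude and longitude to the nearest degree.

≈ 77°N, 9°E

Write both endpoints as unit vectors p₁, p₂ with components (cos φ cos λ, cos φ sin λ, sin φ).
The central angle between the endpoints is δ = arccos(p₁·p₂) ≈ 1.344 rad (77.0°).
Interpolate at f = 4/9 with slerp weights a = sin((1−f)δ)/sin δ ≈ 0.697, b = sin(fδ)/sin δ ≈ 0.577.
p = a·p₁ + b·p₂ ≈ (0.221, 0.034, 0.975); φ = arcsin(p_z) ≈ 77.07°, λ = atan2(p_y, p_x) ≈ 8.85°.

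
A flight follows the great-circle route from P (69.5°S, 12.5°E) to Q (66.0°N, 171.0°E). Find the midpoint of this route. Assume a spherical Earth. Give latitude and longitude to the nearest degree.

≈ (9°S, 113°E)

The haversine formula gives a central angle δ ≈ 2.988 rad (171.2°) between the endpoints.
Interpolate at f = 1/2 with slerp weights a = sin((1−f)δ)/sin δ ≈ 6.516, b = sin(fδ)/sin δ ≈ 6.516.
p = a·p₁ + b·p₂ ≈ (-0.390, 0.908, -0.151); φ = arcsin(p_z) ≈ -8.67°, λ = atan2(p_y, p_x) ≈ 113.22°.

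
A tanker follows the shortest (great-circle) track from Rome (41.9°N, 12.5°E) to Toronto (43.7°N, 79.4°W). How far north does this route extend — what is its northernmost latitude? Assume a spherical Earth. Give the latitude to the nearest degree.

The great circle lies in the plane with unit normal n̂ = (p₁ × p₂)/|p₁ × p₂|.
Here n̂_z ≈ -0.600; the vertex latitude is φ_max = arccos|n̂_z| ≈ 53.1°.

≈ 53°N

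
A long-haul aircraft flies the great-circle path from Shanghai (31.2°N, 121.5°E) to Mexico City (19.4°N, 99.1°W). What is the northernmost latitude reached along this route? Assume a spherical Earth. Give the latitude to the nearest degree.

≈ 54°N

The great circle lies in the plane with unit normal n̂ = (p₁ × p₂)/|p₁ × p₂|.
Here n̂_z ≈ +0.585; the vertex latitude is φ_max = arccos|n̂_z| ≈ 54.2°.
Check via Clairaut: cos φ_max = |cos φ₁| · sin C = cos(31.2°)·sin(43.1°) ≈ 0.585, again giving ≈ 54.2°.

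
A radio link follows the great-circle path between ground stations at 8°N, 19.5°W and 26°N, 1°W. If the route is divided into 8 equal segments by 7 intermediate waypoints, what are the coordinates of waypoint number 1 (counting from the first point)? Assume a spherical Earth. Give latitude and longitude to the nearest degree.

≈ 10°N, 17°W

Convert each endpoint to a unit vector on the sphere (x = cos φ cos λ, y = cos φ sin λ, z = sin φ).
The central angle between the endpoints is δ = arccos(p₁·p₂) ≈ 0.439 rad (25.2°).
Interpolate at f = 1/8 with slerp weights a = sin((1−f)δ)/sin δ ≈ 0.882, b = sin(fδ)/sin δ ≈ 0.129.
p = a·p₁ + b·p₂ ≈ (0.939, -0.293, 0.179); φ = arcsin(p_z) ≈ 10.33°, λ = atan2(p_y, p_x) ≈ -17.36°.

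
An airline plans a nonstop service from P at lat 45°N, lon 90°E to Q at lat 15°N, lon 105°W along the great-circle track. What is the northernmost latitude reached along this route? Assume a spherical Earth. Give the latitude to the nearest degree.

≈ 78°N

The great circle lies in the plane with unit normal n̂ = (p₁ × p₂)/|p₁ × p₂|.
Here n̂_z ≈ +0.201; the vertex latitude is φ_max = arccos|n̂_z| ≈ 78.4°.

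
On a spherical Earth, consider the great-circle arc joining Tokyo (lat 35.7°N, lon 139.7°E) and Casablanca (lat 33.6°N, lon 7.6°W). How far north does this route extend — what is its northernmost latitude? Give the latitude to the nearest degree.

The great circle lies in the plane with unit normal n̂ = (p₁ × p₂)/|p₁ × p₂|.
Here n̂_z ≈ -0.377; the vertex latitude is φ_max = arccos|n̂_z| ≈ 67.9°.
Check via Clairaut: cos φ_max = |cos φ₁| · sin C = cos(35.7°)·sin(27.7°) ≈ 0.377, again giving ≈ 67.9°.

≈ 68°N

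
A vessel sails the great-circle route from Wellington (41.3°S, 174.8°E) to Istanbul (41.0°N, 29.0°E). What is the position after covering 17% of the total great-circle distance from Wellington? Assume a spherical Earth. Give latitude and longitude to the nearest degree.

≈ (32°S, 144°E)

Convert each endpoint to a unit vector on the sphere (x = cos φ cos λ, y = cos φ sin λ, z = sin φ).
The central angle between the endpoints is δ = arccos(p₁·p₂) ≈ 2.695 rad (154.4°).
Interpolate at f = 0.17 with slerp weights a = sin((1−f)δ)/sin δ ≈ 1.821, b = sin(fδ)/sin δ ≈ 1.024.
p = a·p₁ + b·p₂ ≈ (-0.686, 0.499, -0.530); φ = arcsin(p_z) ≈ -31.98°, λ = atan2(p_y, p_x) ≈ 143.99°.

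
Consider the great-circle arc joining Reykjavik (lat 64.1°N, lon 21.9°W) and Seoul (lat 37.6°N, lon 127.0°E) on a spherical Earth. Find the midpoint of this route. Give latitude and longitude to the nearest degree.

≈ lat 73°N, lon 99°E

From cos δ = sin φ₁ sin φ₂ + cos φ₁ cos φ₂ cos Δλ, the central angle is δ ≈ 1.316 rad (75.4°).
Interpolate at f = 1/2 with slerp weights a = sin((1−f)δ)/sin δ ≈ 0.632, b = sin(fδ)/sin δ ≈ 0.632.
p = a·p₁ + b·p₂ ≈ (-0.045, 0.297, 0.954); φ = arcsin(p_z) ≈ 72.53°, λ = atan2(p_y, p_x) ≈ 98.66°.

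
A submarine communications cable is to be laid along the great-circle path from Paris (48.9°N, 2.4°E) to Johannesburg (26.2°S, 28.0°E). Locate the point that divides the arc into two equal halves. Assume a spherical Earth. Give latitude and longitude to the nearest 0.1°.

Convert each endpoint to a unit vector on the sphere (x = cos φ cos λ, y = cos φ sin λ, z = sin φ).
The central angle between the endpoints is δ = arccos(p₁·p₂) ≈ 1.370 rad (78.5°).
Interpolate at f = 1/2 with slerp weights a = sin((1−f)δ)/sin δ ≈ 0.646, b = sin(fδ)/sin δ ≈ 0.646.
p = a·p₁ + b·p₂ ≈ (0.936, 0.290, 0.201); φ = arcsin(p_z) ≈ 11.62°, λ = atan2(p_y, p_x) ≈ 17.21°.

≈ 11.6°N, 17.2°E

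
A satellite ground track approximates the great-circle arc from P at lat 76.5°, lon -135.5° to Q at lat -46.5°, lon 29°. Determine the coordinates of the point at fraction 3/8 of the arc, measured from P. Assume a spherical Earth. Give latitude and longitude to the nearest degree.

The haversine formula gives a central angle δ ≈ 2.606 rad (149.3°) between the endpoints.
Interpolate at f = 3/8 with slerp weights a = sin((1−f)δ)/sin δ ≈ 1.958, b = sin(fδ)/sin δ ≈ 1.626.
p = a·p₁ + b·p₂ ≈ (0.653, 0.222, 0.724); φ = arcsin(p_z) ≈ 46.41°, λ = atan2(p_y, p_x) ≈ 18.80°.

≈ lat 46°, lon 19°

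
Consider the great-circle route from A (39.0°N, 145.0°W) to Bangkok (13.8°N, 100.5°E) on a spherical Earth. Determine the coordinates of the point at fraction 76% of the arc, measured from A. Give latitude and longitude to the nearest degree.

≈ (29°N, 120°E)

Write both endpoints as unit vectors p₁, p₂ with components (cos φ cos λ, cos φ sin λ, sin φ).
The central angle between the endpoints is δ = arccos(p₁·p₂) ≈ 1.734 rad (99.4°).
Interpolate at f = 0.76 with slerp weights a = sin((1−f)δ)/sin δ ≈ 0.410, b = sin(fδ)/sin δ ≈ 0.981.
p = a·p₁ + b·p₂ ≈ (-0.435, 0.754, 0.492); φ = arcsin(p_z) ≈ 29.47°, λ = atan2(p_y, p_x) ≈ 119.94°.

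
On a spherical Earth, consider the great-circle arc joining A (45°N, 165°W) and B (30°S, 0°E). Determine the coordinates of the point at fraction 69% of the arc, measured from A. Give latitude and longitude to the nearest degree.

≈ (13°N, 26°W)

From cos δ = sin φ₁ sin φ₂ + cos φ₁ cos φ₂ cos Δλ, the central angle is δ ≈ 2.809 rad (160.9°).
Interpolate at f = 0.69 with slerp weights a = sin((1−f)δ)/sin δ ≈ 2.339, b = sin(fδ)/sin δ ≈ 2.855.
p = a·p₁ + b·p₂ ≈ (0.875, -0.428, 0.227); φ = arcsin(p_z) ≈ 13.10°, λ = atan2(p_y, p_x) ≈ -26.08°.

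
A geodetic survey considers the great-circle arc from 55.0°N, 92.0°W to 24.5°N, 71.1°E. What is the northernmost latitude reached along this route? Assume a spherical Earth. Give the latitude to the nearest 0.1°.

≈ 81.2°N

The great circle lies in the plane with unit normal n̂ = (p₁ × p₂)/|p₁ × p₂|.
Here n̂_z ≈ +0.154; the vertex latitude is φ_max = arccos|n̂_z| ≈ 81.2°.
Check via Clairaut: cos φ_max = |cos φ₁| · sin C = cos(55.0°)·sin(15.5°) ≈ 0.154, again giving ≈ 81.2°.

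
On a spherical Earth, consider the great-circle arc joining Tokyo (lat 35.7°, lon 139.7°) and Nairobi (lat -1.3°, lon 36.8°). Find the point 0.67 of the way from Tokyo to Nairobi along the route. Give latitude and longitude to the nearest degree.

≈ lat 18°, lon 65°

Write both endpoints as unit vectors p₁, p₂ with components (cos φ cos λ, cos φ sin λ, sin φ).
The central angle between the endpoints is δ = arccos(p₁·p₂) ≈ 1.767 rad (101.2°).
Interpolate at f = 0.67 with slerp weights a = sin((1−f)δ)/sin δ ≈ 0.561, b = sin(fδ)/sin δ ≈ 0.944.
p = a·p₁ + b·p₂ ≈ (0.408, 0.860, 0.306); φ = arcsin(p_z) ≈ 17.82°, λ = atan2(p_y, p_x) ≈ 64.62°.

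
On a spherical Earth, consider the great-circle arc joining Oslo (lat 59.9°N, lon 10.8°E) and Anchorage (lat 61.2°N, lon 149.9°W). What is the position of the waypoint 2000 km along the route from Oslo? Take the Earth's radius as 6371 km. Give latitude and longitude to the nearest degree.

From cos δ = sin φ₁ sin φ₂ + cos φ₁ cos φ₂ cos Δλ, the central angle is δ ≈ 1.012 rad (58.0°). The total great-circle distance is δ·R ≈ 1.012 × 6371 ≈ 6448 km, so the target fraction is f = 2000/6448 ≈ 0.310.
Interpolate at f ≈ 0.310 with slerp weights a = sin((1−f)δ)/sin δ ≈ 0.758, b = sin(fδ)/sin δ ≈ 0.364.
p = a·p₁ + b·p₂ ≈ (0.222, -0.017, 0.975); φ = arcsin(p_z) ≈ 77.16°, λ = atan2(p_y, p_x) ≈ -4.32°.

≈ lat 77°N, lon 4°W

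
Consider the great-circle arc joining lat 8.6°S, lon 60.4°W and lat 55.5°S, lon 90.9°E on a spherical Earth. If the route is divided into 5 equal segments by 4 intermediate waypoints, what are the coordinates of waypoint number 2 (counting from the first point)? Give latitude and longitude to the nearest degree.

≈ lat 50°S, lon 42°W

Write both endpoints as unit vectors p₁, p₂ with components (cos φ cos λ, cos φ sin λ, sin φ).
The central angle between the endpoints is δ = arccos(p₁·p₂) ≈ 1.948 rad (111.6°).
Interpolate at f = 2/5 with slerp weights a = sin((1−f)δ)/sin δ ≈ 0.990, b = sin(fδ)/sin δ ≈ 0.756.
p = a·p₁ + b·p₂ ≈ (0.477, -0.423, -0.771); φ = arcsin(p_z) ≈ -50.42°, λ = atan2(p_y, p_x) ≈ -41.58°.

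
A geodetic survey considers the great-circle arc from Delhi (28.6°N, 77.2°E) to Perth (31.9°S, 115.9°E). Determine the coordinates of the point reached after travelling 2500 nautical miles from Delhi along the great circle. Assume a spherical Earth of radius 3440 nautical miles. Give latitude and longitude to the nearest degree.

≈ 7°S, 99°E

Write both endpoints as unit vectors p₁, p₂ with components (cos φ cos λ, cos φ sin λ, sin φ).
The central angle between the endpoints is δ = arccos(p₁·p₂) ≈ 1.236 rad (70.8°). The total great-circle distance is δ·R ≈ 1.236 × 3440 ≈ 4251 nmi, so the target fraction is f = 2500/4251 ≈ 0.588.
Interpolate at f ≈ 0.588 with slerp weights a = sin((1−f)δ)/sin δ ≈ 0.516, b = sin(fδ)/sin δ ≈ 0.704.
p = a·p₁ + b·p₂ ≈ (-0.161, 0.979, -0.125); φ = arcsin(p_z) ≈ -7.17°, λ = atan2(p_y, p_x) ≈ 99.31°.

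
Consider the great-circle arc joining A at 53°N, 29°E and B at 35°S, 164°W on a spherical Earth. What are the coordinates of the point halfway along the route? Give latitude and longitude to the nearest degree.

≈ 40°N, 166°E

Write both endpoints as unit vectors p₁, p₂ with components (cos φ cos λ, cos φ sin λ, sin φ).
The central angle between the endpoints is δ = arccos(p₁·p₂) ≈ 2.789 rad (159.8°).
Interpolate at f = 1/2 with slerp weights a = sin((1−f)δ)/sin δ ≈ 2.850, b = sin(fδ)/sin δ ≈ 2.850.
p = a·p₁ + b·p₂ ≈ (-0.744, 0.188, 0.641); φ = arcsin(p_z) ≈ 39.89°, λ = atan2(p_y, p_x) ≈ 165.82°.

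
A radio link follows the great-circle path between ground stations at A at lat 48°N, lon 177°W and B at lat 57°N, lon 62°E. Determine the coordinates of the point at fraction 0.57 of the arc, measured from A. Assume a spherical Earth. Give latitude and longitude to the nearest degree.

Convert each endpoint to a unit vector on the sphere (x = cos φ cos λ, y = cos φ sin λ, z = sin φ).
The central angle between the endpoints is δ = arccos(p₁·p₂) ≈ 1.120 rad (64.2°).
Interpolate at f = 0.57 with slerp weights a = sin((1−f)δ)/sin δ ≈ 0.515, b = sin(fδ)/sin δ ≈ 0.662.
p = a·p₁ + b·p₂ ≈ (-0.175, 0.300, 0.938); φ = arcsin(p_z) ≈ 69.67°, λ = atan2(p_y, p_x) ≈ 120.17°.

≈ lat 70°N, lon 120°E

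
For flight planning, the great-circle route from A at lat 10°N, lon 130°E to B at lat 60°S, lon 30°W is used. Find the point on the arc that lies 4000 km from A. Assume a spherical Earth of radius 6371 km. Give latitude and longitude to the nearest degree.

Convert each endpoint to a unit vector on the sphere (x = cos φ cos λ, y = cos φ sin λ, z = sin φ).
The central angle between the endpoints is δ = arccos(p₁·p₂) ≈ 2.231 rad (127.8°). The total great-circle distance is δ·R ≈ 2.231 × 6371 ≈ 14212 km, so the target fraction is f = 4000/14212 ≈ 0.281.
Interpolate at f ≈ 0.281 with slerp weights a = sin((1−f)δ)/sin δ ≈ 1.265, b = sin(fδ)/sin δ ≈ 0.744.
p = a·p₁ + b·p₂ ≈ (-0.479, 0.769, -0.424); φ = arcsin(p_z) ≈ -25.10°, λ = atan2(p_y, p_x) ≈ 121.93°.

≈ lat 25°S, lon 122°E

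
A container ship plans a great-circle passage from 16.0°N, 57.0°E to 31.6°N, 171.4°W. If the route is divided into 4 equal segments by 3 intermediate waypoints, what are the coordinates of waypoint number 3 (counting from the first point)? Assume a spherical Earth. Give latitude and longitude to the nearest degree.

From cos δ = sin φ₁ sin φ₂ + cos φ₁ cos φ₂ cos Δλ, the central angle is δ ≈ 1.981 rad (113.5°).
Interpolate at f = 3/4 with slerp weights a = sin((1−f)δ)/sin δ ≈ 0.518, b = sin(fδ)/sin δ ≈ 1.087.
p = a·p₁ + b·p₂ ≈ (-0.644, 0.280, 0.712); φ = arcsin(p_z) ≈ 45.42°, λ = atan2(p_y, p_x) ≈ 156.53°.

≈ 45°N, 157°E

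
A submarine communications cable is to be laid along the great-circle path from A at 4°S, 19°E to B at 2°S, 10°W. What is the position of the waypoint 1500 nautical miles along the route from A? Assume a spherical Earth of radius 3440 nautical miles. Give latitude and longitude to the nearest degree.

≈ 2°S, 6°W

From cos δ = sin φ₁ sin φ₂ + cos φ₁ cos φ₂ cos Δλ, the central angle is δ ≈ 0.507 rad (29.0°). The total great-circle distance is δ·R ≈ 0.507 × 3440 ≈ 1743 nmi, so the target fraction is f = 1500/1743 ≈ 0.861.
Interpolate at f ≈ 0.861 with slerp weights a = sin((1−f)δ)/sin δ ≈ 0.145, b = sin(fδ)/sin δ ≈ 0.870.
p = a·p₁ + b·p₂ ≈ (0.994, -0.104, -0.041); φ = arcsin(p_z) ≈ -2.32°, λ = atan2(p_y, p_x) ≈ -5.97°.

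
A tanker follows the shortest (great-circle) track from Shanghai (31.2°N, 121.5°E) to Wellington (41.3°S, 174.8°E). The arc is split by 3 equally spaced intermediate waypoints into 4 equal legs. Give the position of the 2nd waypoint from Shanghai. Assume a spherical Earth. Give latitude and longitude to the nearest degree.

From cos δ = sin φ₁ sin φ₂ + cos φ₁ cos φ₂ cos Δλ, the central angle is δ ≈ 1.529 rad (87.6°).
Interpolate at f = 2/4 with slerp weights a = sin((1−f)δ)/sin δ ≈ 0.693, b = sin(fδ)/sin δ ≈ 0.693.
p = a·p₁ + b·p₂ ≈ (-0.828, 0.552, -0.098); φ = arcsin(p_z) ≈ -5.64°, λ = atan2(p_y, p_x) ≈ 146.29°.

≈ (6°S, 146°E)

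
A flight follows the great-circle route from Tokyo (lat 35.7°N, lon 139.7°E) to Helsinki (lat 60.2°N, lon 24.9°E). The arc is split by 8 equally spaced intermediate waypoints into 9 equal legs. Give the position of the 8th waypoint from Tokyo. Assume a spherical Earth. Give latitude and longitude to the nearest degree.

≈ lat 64°N, lon 39°E

Convert each endpoint to a unit vector on the sphere (x = cos φ cos λ, y = cos φ sin λ, z = sin φ).
The central angle between the endpoints is δ = arccos(p₁·p₂) ≈ 1.227 rad (70.3°).
Interpolate at f = 8/9 with slerp weights a = sin((1−f)δ)/sin δ ≈ 0.144, b = sin(fδ)/sin δ ≈ 0.942.
p = a·p₁ + b·p₂ ≈ (0.335, 0.273, 0.902); φ = arcsin(p_z) ≈ 64.39°, λ = atan2(p_y, p_x) ≈ 39.15°.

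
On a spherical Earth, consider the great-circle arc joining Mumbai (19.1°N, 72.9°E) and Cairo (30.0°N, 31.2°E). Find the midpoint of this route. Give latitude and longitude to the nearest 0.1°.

≈ 26.0°N, 53.0°E

The haversine formula gives a central angle δ ≈ 0.685 rad (39.2°) between the endpoints.
Interpolate at f = 1/2 with slerp weights a = sin((1−f)δ)/sin δ ≈ 0.531, b = sin(fδ)/sin δ ≈ 0.531.
p = a·p₁ + b·p₂ ≈ (0.541, 0.718, 0.439); φ = arcsin(p_z) ≈ 26.05°, λ = atan2(p_y, p_x) ≈ 53.00°.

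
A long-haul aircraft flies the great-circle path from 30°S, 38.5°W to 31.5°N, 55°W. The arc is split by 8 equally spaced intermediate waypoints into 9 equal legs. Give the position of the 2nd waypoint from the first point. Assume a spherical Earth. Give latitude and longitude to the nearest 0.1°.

Write both endpoints as unit vectors p₁, p₂ with components (cos φ cos λ, cos φ sin λ, sin φ).
The central angle between the endpoints is δ = arccos(p₁·p₂) ≈ 1.108 rad (63.5°).
Interpolate at f = 2/9 with slerp weights a = sin((1−f)δ)/sin δ ≈ 0.848, b = sin(fδ)/sin δ ≈ 0.272.
p = a·p₁ + b·p₂ ≈ (0.708, -0.647, -0.282); φ = arcsin(p_z) ≈ -16.37°, λ = atan2(p_y, p_x) ≈ -42.44°.

≈ 16.4°S, 42.4°W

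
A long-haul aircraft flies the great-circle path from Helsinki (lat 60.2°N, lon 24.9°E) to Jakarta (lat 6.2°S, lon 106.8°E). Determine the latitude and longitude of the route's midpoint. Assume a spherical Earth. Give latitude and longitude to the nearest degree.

≈ lat 33°N, lon 82°E

Convert each endpoint to a unit vector on the sphere (x = cos φ cos λ, y = cos φ sin λ, z = sin φ).
The central angle between the endpoints is δ = arccos(p₁·p₂) ≈ 1.595 rad (91.4°).
Interpolate at f = 1/2 with slerp weights a = sin((1−f)δ)/sin δ ≈ 0.716, b = sin(fδ)/sin δ ≈ 0.716.
p = a·p₁ + b·p₂ ≈ (0.117, 0.831, 0.544); φ = arcsin(p_z) ≈ 32.94°, λ = atan2(p_y, p_x) ≈ 81.99°.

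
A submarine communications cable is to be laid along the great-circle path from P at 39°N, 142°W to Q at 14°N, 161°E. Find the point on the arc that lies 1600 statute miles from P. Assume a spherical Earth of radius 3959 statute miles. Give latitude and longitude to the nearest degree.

Write both endpoints as unit vectors p₁, p₂ with components (cos φ cos λ, cos φ sin λ, sin φ).
The central angle between the endpoints is δ = arccos(p₁·p₂) ≈ 0.973 rad (55.7°). The total great-circle distance is δ·R ≈ 0.973 × 3959 ≈ 3852 mi, so the target fraction is f = 1600/3852 ≈ 0.415.
Interpolate at f ≈ 0.415 with slerp weights a = sin((1−f)δ)/sin δ ≈ 0.652, b = sin(fδ)/sin δ ≈ 0.476.
p = a·p₁ + b·p₂ ≈ (-0.836, -0.161, 0.525); φ = arcsin(p_z) ≈ 31.68°, λ = atan2(p_y, p_x) ≈ -169.06°.

≈ 32°N, 169°W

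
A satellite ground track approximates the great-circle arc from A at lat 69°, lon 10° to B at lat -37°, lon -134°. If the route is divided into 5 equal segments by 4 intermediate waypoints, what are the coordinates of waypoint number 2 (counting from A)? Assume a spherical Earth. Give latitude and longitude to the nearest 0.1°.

Convert each endpoint to a unit vector on the sphere (x = cos φ cos λ, y = cos φ sin λ, z = sin φ).
The central angle between the endpoints is δ = arccos(p₁·p₂) ≈ 2.487 rad (142.5°).
Interpolate at f = 2/5 with slerp weights a = sin((1−f)δ)/sin δ ≈ 1.638, b = sin(fδ)/sin δ ≈ 1.378.
p = a·p₁ + b·p₂ ≈ (-0.186, -0.690, 0.700); φ = arcsin(p_z) ≈ 44.41°, λ = atan2(p_y, p_x) ≈ -105.12°.

≈ lat 44.4°, lon -105.1°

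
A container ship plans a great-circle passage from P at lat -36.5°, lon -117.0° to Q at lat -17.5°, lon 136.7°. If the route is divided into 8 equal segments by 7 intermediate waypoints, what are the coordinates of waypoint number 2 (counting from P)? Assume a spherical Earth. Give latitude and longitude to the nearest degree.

≈ lat -42°, lon -146°

Write both endpoints as unit vectors p₁, p₂ with components (cos φ cos λ, cos φ sin λ, sin φ).
The central angle between the endpoints is δ = arccos(p₁·p₂) ≈ 1.607 rad (92.1°).
Interpolate at f = 2/8 with slerp weights a = sin((1−f)δ)/sin δ ≈ 0.935, b = sin(fδ)/sin δ ≈ 0.391.
p = a·p₁ + b·p₂ ≈ (-0.613, -0.413, -0.674); φ = arcsin(p_z) ≈ -42.34°, λ = atan2(p_y, p_x) ≈ -145.99°.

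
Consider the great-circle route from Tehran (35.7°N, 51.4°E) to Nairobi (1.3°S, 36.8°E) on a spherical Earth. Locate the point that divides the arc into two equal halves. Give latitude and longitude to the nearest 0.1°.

From cos δ = sin φ₁ sin φ₂ + cos φ₁ cos φ₂ cos Δλ, the central angle is δ ≈ 0.688 rad (39.4°).
Interpolate at f = 1/2 with slerp weights a = sin((1−f)δ)/sin δ ≈ 0.531, b = sin(fδ)/sin δ ≈ 0.531.
p = a·p₁ + b·p₂ ≈ (0.694, 0.655, 0.298); φ = arcsin(p_z) ≈ 17.33°, λ = atan2(p_y, p_x) ≈ 43.34°.

≈ 17.3°N, 43.3°E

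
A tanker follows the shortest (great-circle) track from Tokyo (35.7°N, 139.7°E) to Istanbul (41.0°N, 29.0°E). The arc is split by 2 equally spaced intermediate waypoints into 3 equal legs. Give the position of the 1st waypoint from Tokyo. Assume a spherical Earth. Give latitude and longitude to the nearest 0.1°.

≈ (50.9°N, 108.9°E)

Write both endpoints as unit vectors p₁, p₂ with components (cos φ cos λ, cos φ sin λ, sin φ).
The central angle between the endpoints is δ = arccos(p₁·p₂) ≈ 1.404 rad (80.4°).
Interpolate at f = 1/3 with slerp weights a = sin((1−f)δ)/sin δ ≈ 0.816, b = sin(fδ)/sin δ ≈ 0.457.
p = a·p₁ + b·p₂ ≈ (-0.204, 0.596, 0.777); φ = arcsin(p_z) ≈ 50.94°, λ = atan2(p_y, p_x) ≈ 108.87°.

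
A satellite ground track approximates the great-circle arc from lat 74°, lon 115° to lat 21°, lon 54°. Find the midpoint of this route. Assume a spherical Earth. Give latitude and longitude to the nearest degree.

The haversine formula gives a central angle δ ≈ 1.082 rad (62.0°) between the endpoints.
Interpolate at f = 1/2 with slerp weights a = sin((1−f)δ)/sin δ ≈ 0.583, b = sin(fδ)/sin δ ≈ 0.583.
p = a·p₁ + b·p₂ ≈ (0.252, 0.586, 0.770); φ = arcsin(p_z) ≈ 50.34°, λ = atan2(p_y, p_x) ≈ 66.73°.

≈ lat 50°, lon 67°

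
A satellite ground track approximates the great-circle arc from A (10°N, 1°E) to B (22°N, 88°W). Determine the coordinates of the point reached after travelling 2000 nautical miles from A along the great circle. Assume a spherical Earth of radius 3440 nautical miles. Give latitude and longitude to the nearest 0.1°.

Convert each endpoint to a unit vector on the sphere (x = cos φ cos λ, y = cos φ sin λ, z = sin φ).
The central angle between the endpoints is δ = arccos(p₁·p₂) ≈ 1.490 rad (85.4°). The total great-circle distance is δ·R ≈ 1.490 × 3440 ≈ 5125 nmi, so the target fraction is f = 2000/5125 ≈ 0.390.
Interpolate at f ≈ 0.390 with slerp weights a = sin((1−f)δ)/sin δ ≈ 0.791, b = sin(fδ)/sin δ ≈ 0.551.
p = a·p₁ + b·p₂ ≈ (0.797, -0.497, 0.344); φ = arcsin(p_z) ≈ 20.11°, λ = atan2(p_y, p_x) ≈ -31.95°.

≈ (20.1°N, 32.0°W)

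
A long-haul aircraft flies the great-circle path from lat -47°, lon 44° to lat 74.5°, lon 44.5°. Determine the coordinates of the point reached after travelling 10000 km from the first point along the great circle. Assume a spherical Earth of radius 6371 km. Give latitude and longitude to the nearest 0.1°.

Write both endpoints as unit vectors p₁, p₂ with components (cos φ cos λ, cos φ sin λ, sin φ).
The central angle between the endpoints is δ = arccos(p₁·p₂) ≈ 2.121 rad (121.5°). The total great-circle distance is δ·R ≈ 2.121 × 6371 ≈ 13510 km, so the target fraction is f = 10000/13510 ≈ 0.740.
Interpolate at f ≈ 0.740 with slerp weights a = sin((1−f)δ)/sin δ ≈ 0.614, b = sin(fδ)/sin δ ≈ 1.173.
p = a·p₁ + b·p₂ ≈ (0.525, 0.511, 0.681); φ = arcsin(p_z) ≈ 42.93°, λ = atan2(p_y, p_x) ≈ 44.21°.

≈ lat 42.9°, lon 44.2°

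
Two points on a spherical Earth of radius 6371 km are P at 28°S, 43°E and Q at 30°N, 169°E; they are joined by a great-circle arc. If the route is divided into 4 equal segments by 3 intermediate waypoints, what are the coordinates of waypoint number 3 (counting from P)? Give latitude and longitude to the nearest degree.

≈ 19°N, 134°E

Write both endpoints as unit vectors p₁, p₂ with components (cos φ cos λ, cos φ sin λ, sin φ).
The central angle between the endpoints is δ = arccos(p₁·p₂) ≈ 2.324 rad (133.2°).
Interpolate at f = 3/4 with slerp weights a = sin((1−f)δ)/sin δ ≈ 0.753, b = sin(fδ)/sin δ ≈ 1.351.
p = a·p₁ + b·p₂ ≈ (-0.662, 0.676, 0.322); φ = arcsin(p_z) ≈ 18.79°, λ = atan2(p_y, p_x) ≈ 134.40°.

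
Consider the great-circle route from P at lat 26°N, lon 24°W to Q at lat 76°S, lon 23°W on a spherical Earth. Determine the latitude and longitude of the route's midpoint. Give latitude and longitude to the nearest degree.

Convert each endpoint to a unit vector on the sphere (x = cos φ cos λ, y = cos φ sin λ, z = sin φ).
The central angle between the endpoints is δ = arccos(p₁·p₂) ≈ 1.780 rad (102.0°).
Interpolate at f = 1/2 with slerp weights a = sin((1−f)δ)/sin δ ≈ 0.795, b = sin(fδ)/sin δ ≈ 0.795.
p = a·p₁ + b·p₂ ≈ (0.829, -0.366, -0.423); φ = arcsin(p_z) ≈ -25.00°, λ = atan2(p_y, p_x) ≈ -23.79°.

≈ lat 25°S, lon 24°W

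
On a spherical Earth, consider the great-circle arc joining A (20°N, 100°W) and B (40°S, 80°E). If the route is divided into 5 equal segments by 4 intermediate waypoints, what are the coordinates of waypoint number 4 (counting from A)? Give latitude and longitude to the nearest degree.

Convert each endpoint to a unit vector on the sphere (x = cos φ cos λ, y = cos φ sin λ, z = sin φ).
The central angle between the endpoints is δ = arccos(p₁·p₂) ≈ 2.793 rad (160.0°).
Interpolate at f = 4/5 with slerp weights a = sin((1−f)δ)/sin δ ≈ 1.549, b = sin(fδ)/sin δ ≈ 2.304.
p = a·p₁ + b·p₂ ≈ (0.054, 0.304, -0.951); φ = arcsin(p_z) ≈ -72.00°, λ = atan2(p_y, p_x) ≈ 80.00°.

≈ (72°S, 80°E)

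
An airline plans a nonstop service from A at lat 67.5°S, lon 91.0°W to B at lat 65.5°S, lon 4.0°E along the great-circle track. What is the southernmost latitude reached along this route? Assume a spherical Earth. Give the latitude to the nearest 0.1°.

The great circle lies in the plane with unit normal n̂ = (p₁ × p₂)/|p₁ × p₂|.
Here n̂_z ≈ +0.281; the vertex latitude is φ_max = arccos|n̂_z| ≈ 73.7°.

≈ 73.7°S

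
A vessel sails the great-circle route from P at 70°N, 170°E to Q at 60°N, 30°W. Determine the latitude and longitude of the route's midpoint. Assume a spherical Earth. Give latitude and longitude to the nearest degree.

Convert each endpoint to a unit vector on the sphere (x = cos φ cos λ, y = cos φ sin λ, z = sin φ).
The central angle between the endpoints is δ = arccos(p₁·p₂) ≈ 0.859 rad (49.2°).
Interpolate at f = 1/2 with slerp weights a = sin((1−f)δ)/sin δ ≈ 0.550, b = sin(fδ)/sin δ ≈ 0.550.
p = a·p₁ + b·p₂ ≈ (0.053, -0.105, 0.993); φ = arcsin(p_z) ≈ 83.26°, λ = atan2(p_y, p_x) ≈ -63.22°.

≈ 83°N, 63°W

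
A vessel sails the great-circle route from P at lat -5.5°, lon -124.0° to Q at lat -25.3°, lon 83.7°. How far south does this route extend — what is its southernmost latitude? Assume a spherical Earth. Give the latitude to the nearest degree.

The great circle lies in the plane with unit normal n̂ = (p₁ × p₂)/|p₁ × p₂|.
Here n̂_z ≈ -0.639; the vertex latitude is φ_max = arccos|n̂_z| ≈ 50.3°.

≈ -50°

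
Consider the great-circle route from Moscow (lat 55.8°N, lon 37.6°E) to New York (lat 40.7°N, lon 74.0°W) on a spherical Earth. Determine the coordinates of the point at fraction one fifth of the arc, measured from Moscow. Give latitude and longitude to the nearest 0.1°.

Write both endpoints as unit vectors p₁, p₂ with components (cos φ cos λ, cos φ sin λ, sin φ).
The central angle between the endpoints is δ = arccos(p₁·p₂) ≈ 1.178 rad (67.5°).
Interpolate at f = 1/5 with slerp weights a = sin((1−f)δ)/sin δ ≈ 0.876, b = sin(fδ)/sin δ ≈ 0.253.
p = a·p₁ + b·p₂ ≈ (0.443, 0.116, 0.889); φ = arcsin(p_z) ≈ 62.76°, λ = atan2(p_y, p_x) ≈ 14.70°.

≈ lat 62.8°N, lon 14.7°E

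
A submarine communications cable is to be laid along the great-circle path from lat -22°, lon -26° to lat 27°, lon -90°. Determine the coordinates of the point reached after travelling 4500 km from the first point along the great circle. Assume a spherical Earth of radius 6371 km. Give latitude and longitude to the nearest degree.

≈ lat 4°, lon -58°

From cos δ = sin φ₁ sin φ₂ + cos φ₁ cos φ₂ cos Δλ, the central angle is δ ≈ 1.378 rad (78.9°). The total great-circle distance is δ·R ≈ 1.378 × 6371 ≈ 8776 km, so the target fraction is f = 4500/8776 ≈ 0.513.
Interpolate at f ≈ 0.513 with slerp weights a = sin((1−f)δ)/sin δ ≈ 0.634, b = sin(fδ)/sin δ ≈ 0.661.
p = a·p₁ + b·p₂ ≈ (0.528, -0.847, 0.063); φ = arcsin(p_z) ≈ 3.60°, λ = atan2(p_y, p_x) ≈ -58.05°.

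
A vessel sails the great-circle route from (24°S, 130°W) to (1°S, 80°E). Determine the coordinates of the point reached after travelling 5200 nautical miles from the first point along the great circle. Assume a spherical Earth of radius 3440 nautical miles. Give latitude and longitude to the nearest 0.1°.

≈ (34.4°S, 126.9°E)

Convert each endpoint to a unit vector on the sphere (x = cos φ cos λ, y = cos φ sin λ, z = sin φ).
The central angle between the endpoints is δ = arccos(p₁·p₂) ≈ 2.472 rad (141.6°). The total great-circle distance is δ·R ≈ 2.472 × 3440 ≈ 8503 nmi, so the target fraction is f = 5200/8503 ≈ 0.612.
Interpolate at f ≈ 0.612 with slerp weights a = sin((1−f)δ)/sin δ ≈ 1.320, b = sin(fδ)/sin δ ≈ 1.608.
p = a·p₁ + b·p₂ ≈ (-0.496, 0.660, -0.565); φ = arcsin(p_z) ≈ -34.39°, λ = atan2(p_y, p_x) ≈ 126.92°.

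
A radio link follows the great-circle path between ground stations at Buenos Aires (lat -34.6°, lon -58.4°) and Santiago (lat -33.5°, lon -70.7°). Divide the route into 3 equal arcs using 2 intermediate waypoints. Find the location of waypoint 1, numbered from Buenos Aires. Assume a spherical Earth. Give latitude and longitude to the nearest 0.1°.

≈ lat -34.4°, lon -62.5°

Convert each endpoint to a unit vector on the sphere (x = cos φ cos λ, y = cos φ sin λ, z = sin φ).
The central angle between the endpoints is δ = arccos(p₁·p₂) ≈ 0.179 rad (10.2°).
Interpolate at f = 1/3 with slerp weights a = sin((1−f)δ)/sin δ ≈ 0.669, b = sin(fδ)/sin δ ≈ 0.335.
p = a·p₁ + b·p₂ ≈ (0.381, -0.732, -0.565); φ = arcsin(p_z) ≈ -34.37°, λ = atan2(p_y, p_x) ≈ -62.53°.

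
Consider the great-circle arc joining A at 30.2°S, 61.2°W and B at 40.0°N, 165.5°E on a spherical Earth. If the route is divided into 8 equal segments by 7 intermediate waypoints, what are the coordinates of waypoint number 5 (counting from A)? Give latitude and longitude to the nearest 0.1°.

≈ 22.6°N, 134.8°W

From cos δ = sin φ₁ sin φ₂ + cos φ₁ cos φ₂ cos Δλ, the central angle is δ ≈ 2.461 rad (141.0°).
Interpolate at f = 5/8 with slerp weights a = sin((1−f)δ)/sin δ ≈ 1.268, b = sin(fδ)/sin δ ≈ 1.589.
p = a·p₁ + b·p₂ ≈ (-0.651, -0.655, 0.384); φ = arcsin(p_z) ≈ 22.56°, λ = atan2(p_y, p_x) ≈ -134.79°.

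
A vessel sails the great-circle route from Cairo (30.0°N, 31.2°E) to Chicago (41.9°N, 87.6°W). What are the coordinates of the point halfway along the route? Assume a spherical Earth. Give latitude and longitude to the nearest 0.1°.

Convert each endpoint to a unit vector on the sphere (x = cos φ cos λ, y = cos φ sin λ, z = sin φ).
The central angle between the endpoints is δ = arccos(p₁·p₂) ≈ 1.547 rad (88.7°).
Interpolate at f = 1/2 with slerp weights a = sin((1−f)δ)/sin δ ≈ 0.699, b = sin(fδ)/sin δ ≈ 0.699.
p = a·p₁ + b·p₂ ≈ (0.540, -0.206, 0.816); φ = arcsin(p_z) ≈ 54.72°, λ = atan2(p_y, p_x) ≈ -20.92°.

≈ 54.7°N, 20.9°W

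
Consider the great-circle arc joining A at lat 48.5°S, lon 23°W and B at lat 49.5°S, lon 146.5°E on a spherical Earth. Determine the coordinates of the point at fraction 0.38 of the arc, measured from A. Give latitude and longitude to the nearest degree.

From cos δ = sin φ₁ sin φ₂ + cos φ₁ cos φ₂ cos Δλ, the central angle is δ ≈ 1.424 rad (81.6°).
Interpolate at f = 0.38 with slerp weights a = sin((1−f)δ)/sin δ ≈ 0.781, b = sin(fδ)/sin δ ≈ 0.521.
p = a·p₁ + b·p₂ ≈ (0.194, -0.016, -0.981); φ = arcsin(p_z) ≈ -78.76°, λ = atan2(p_y, p_x) ≈ -4.58°.

≈ lat 79°S, lon 5°W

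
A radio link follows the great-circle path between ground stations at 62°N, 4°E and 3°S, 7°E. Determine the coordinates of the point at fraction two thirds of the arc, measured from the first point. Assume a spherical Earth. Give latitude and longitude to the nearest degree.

From cos δ = sin φ₁ sin φ₂ + cos φ₁ cos φ₂ cos Δλ, the central angle is δ ≈ 1.135 rad (65.0°).
Interpolate at f = 2/3 with slerp weights a = sin((1−f)δ)/sin δ ≈ 0.407, b = sin(fδ)/sin δ ≈ 0.757.
p = a·p₁ + b·p₂ ≈ (0.941, 0.106, 0.320); φ = arcsin(p_z) ≈ 18.67°, λ = atan2(p_y, p_x) ≈ 6.39°.

≈ 19°N, 6°E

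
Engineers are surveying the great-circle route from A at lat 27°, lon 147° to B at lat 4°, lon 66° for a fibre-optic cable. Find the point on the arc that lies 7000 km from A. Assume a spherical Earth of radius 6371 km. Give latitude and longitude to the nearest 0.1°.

≈ lat 11.5°, lon 81.7°

From cos δ = sin φ₁ sin φ₂ + cos φ₁ cos φ₂ cos Δλ, the central angle is δ ≈ 1.399 rad (80.2°). The total great-circle distance is δ·R ≈ 1.399 × 6371 ≈ 8915 km, so the target fraction is f = 7000/8915 ≈ 0.785.
Interpolate at f ≈ 0.785 with slerp weights a = sin((1−f)δ)/sin δ ≈ 0.300, b = sin(fδ)/sin δ ≈ 0.904.
p = a·p₁ + b·p₂ ≈ (0.142, 0.970, 0.199); φ = arcsin(p_z) ≈ 11.50°, λ = atan2(p_y, p_x) ≈ 81.65°.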